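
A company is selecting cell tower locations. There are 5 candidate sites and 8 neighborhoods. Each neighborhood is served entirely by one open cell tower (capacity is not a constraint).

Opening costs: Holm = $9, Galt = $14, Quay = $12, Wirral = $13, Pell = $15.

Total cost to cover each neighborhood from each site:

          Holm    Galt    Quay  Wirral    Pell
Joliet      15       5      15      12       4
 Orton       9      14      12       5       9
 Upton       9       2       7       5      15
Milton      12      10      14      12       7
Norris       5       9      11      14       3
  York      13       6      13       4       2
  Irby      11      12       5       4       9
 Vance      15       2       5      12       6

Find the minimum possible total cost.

Minimum total cost: 64

For any fixed open set, each neighborhood goes to its cheapest open site; total = fixed + service.
{Wirral, Pell}: Joliet→Pell 4, Orton→Wirral 5, Upton→Wirral 5, Milton→Pell 7, Norris→Pell 3, York→Pell 2, Irby→Wirral 4, Vance→Pell 6. Service 36; fixed 28; total 64.
{Galt, Pell}: Joliet→Pell 4, Orton→Pell 9, Upton→Galt 2, Milton→Pell 7, Norris→Pell 3, York→Pell 2, Irby→Pell 9, Vance→Galt 2. Service 38; fixed 29; total 67.
{Galt, Wirral}: Joliet→Galt 5, Orton→Wirral 5, Upton→Galt 2, Milton→Galt 10, Norris→Galt 9, York→Wirral 4, Irby→Wirral 4, Vance→Galt 2. Service 41; fixed 27; total 68.
{Holm, Galt, Quay, Wirral, Pell}: Joliet→Pell 4, Orton→Wirral 5, Upton→Galt 2, Milton→Pell 7, Norris→Pell 3, York→Pell 2, Irby→Wirral 4, Vance→Galt 2. Service 29; fixed 63; total 92.
No other subset beats 64.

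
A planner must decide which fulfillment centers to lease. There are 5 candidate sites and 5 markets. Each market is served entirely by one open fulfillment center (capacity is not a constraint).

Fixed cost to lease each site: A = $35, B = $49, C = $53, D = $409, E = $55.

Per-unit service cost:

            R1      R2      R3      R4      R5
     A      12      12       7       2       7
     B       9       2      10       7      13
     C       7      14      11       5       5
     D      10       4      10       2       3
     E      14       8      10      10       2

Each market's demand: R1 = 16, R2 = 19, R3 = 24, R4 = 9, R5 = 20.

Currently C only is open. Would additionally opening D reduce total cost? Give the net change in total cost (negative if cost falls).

Current service cost with {C}: 787.
Adding D: each market re-picks its cheapest; new service cost 506, saving 281.
Extra fixed cost: 409. Net change = 409 − 281 = 128.
(Totals: 840 → 968.)

No — net change +128 (cost rises by 128).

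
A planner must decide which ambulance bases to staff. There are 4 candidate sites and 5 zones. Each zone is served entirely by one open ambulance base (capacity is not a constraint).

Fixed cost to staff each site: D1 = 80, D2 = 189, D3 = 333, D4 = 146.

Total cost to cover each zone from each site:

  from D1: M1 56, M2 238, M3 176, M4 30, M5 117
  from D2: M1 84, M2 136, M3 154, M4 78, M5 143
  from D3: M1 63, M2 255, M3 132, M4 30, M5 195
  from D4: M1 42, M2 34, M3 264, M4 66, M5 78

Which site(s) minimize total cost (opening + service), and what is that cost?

For any fixed open set, each zone goes to its cheapest open site; total = fixed + service.
{D1, D4}: M1→D4 42, M2→D4 34, M3→D1 176, M4→D1 30, M5→D4 78. Service 360; fixed 226; total 586.
{D4}: M1→D4 42, M2→D4 34, M3→D4 264, M4→D4 66, M5→D4 78. Service 484; fixed 146; total 630.
{D1}: M1→D1 56, M2→D1 238, M3→D1 176, M4→D1 30, M5→D1 117. Service 617; fixed 80; total 697.
{D1, D2, D3, D4}: service 316 + fixed 748 = 1064
(All 15 nonempty subsets were checked; D1 and D4 is lowest.)

Open D1 and D4; minimum total cost 586.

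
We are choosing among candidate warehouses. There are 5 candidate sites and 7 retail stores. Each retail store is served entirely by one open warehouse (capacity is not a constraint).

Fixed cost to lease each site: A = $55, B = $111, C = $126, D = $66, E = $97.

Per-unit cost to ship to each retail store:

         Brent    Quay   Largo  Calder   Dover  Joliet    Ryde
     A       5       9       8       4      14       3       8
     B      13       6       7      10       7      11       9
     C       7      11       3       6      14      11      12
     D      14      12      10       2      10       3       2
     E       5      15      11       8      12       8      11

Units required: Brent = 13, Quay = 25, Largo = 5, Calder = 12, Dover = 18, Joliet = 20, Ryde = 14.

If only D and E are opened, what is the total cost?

Total cost: 870

Each retail store is assigned to its cheapest site among the open ones.
{D, E}: Brent→E 5·13=65, Quay→D 12·25=300, Largo→D 10·5=50, Calder→D 2·12=24, Dover→D 10·18=180, Joliet→D 3·20=60, Ryde→D 2·14=28. Service 707; fixed 163; total 870.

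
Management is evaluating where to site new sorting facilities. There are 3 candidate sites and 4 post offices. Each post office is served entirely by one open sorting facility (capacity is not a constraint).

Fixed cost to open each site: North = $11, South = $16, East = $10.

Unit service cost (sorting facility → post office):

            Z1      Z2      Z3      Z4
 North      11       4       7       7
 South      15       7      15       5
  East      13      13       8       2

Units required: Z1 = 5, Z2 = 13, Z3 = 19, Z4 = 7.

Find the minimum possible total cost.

Minimum total cost: 275

For any fixed open set, each post office goes to its cheapest open site; total = fixed + service.
{North, East}: Z1→North 11·5=55, Z2→North 4·13=52, Z3→North 7·19=133, Z4→East 2·7=14. Service 254; fixed 21; total 275.
{North, South, East}: service 254 + fixed 37 = 291
{North}: service 289 + fixed 11 = 300
{East}: service 400 + fixed 10 = 410
No other subset beats 275.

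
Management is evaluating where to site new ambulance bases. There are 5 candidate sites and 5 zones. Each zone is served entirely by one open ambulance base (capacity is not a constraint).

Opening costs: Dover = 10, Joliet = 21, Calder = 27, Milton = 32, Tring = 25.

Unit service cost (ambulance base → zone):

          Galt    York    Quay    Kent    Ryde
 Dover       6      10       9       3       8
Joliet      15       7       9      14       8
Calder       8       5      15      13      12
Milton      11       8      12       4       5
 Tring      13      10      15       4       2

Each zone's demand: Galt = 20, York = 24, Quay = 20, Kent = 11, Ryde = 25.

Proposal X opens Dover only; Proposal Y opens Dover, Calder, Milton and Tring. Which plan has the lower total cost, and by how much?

Proposal Y is cheaper by 186.

Proposal X: {Dover}: Galt→Dover 6·20=120, York→Dover 10·24=240, Quay→Dover 9·20=180, Kent→Dover 3·11=33, Ryde→Dover 8·25=200. Service 773; fixed 10; total 783.
Proposal Y: {Dover, Calder, Milton, Tring}: Galt→Dover 6·20=120, York→Calder 5·24=120, Quay→Dover 9·20=180, Kent→Dover 3·11=33, Ryde→Tring 2·25=50. Service 503; fixed 94; total 597.
Difference: |783 − 597| = 186.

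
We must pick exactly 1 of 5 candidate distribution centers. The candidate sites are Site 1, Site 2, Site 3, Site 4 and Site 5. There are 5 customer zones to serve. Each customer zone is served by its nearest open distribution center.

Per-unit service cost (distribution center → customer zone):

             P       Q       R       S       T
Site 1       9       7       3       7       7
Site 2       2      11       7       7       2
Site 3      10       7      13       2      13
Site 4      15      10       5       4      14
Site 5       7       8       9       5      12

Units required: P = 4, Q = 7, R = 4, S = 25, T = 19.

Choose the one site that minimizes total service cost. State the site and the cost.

With exactly 1 open, each customer zone uses its cheapest among the chosen.
{Site 2}: P→Site 2 2·4=8, Q→Site 2 11·7=77, R→Site 2 7·4=28, S→Site 2 7·25=175, T→Site 2 2·19=38. Service cost 326.
{Site 1}: service cost 405
{Site 3}: service cost 438
Among all 5 size-1 choices, {Site 2} is lowest.

Choose Site 2 only; total service cost 326.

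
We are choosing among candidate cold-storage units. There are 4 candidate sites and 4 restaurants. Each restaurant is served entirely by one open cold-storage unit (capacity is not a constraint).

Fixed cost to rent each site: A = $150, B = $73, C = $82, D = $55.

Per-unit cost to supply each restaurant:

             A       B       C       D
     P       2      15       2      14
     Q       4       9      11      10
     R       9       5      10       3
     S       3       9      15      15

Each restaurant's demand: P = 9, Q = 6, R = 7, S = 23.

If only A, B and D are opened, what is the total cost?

Each restaurant is assigned to its cheapest site among the open ones.
{A, B, D}: P→A 2·9=18, Q→A 4·6=24, R→D 3·7=21, S→A 3·23=69. Service 132; fixed 278; total 410.

Total cost: 410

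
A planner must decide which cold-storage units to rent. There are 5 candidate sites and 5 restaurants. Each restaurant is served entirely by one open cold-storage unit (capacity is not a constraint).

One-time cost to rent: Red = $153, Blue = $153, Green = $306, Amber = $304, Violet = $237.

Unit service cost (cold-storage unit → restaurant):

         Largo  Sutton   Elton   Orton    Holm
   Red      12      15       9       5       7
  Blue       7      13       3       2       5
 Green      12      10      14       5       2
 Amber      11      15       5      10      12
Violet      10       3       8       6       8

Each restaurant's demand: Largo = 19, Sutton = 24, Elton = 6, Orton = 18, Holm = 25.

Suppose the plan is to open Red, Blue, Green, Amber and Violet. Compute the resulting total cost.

Each restaurant is assigned to its cheapest site among the open ones.
{Red, Blue, Green, Amber, Violet}: Largo→Blue 7·19=133, Sutton→Violet 3·24=72, Elton→Blue 3·6=18, Orton→Blue 2·18=36, Holm→Green 2·25=50. Service 309; fixed 1153; total 1462.

Total cost: 1462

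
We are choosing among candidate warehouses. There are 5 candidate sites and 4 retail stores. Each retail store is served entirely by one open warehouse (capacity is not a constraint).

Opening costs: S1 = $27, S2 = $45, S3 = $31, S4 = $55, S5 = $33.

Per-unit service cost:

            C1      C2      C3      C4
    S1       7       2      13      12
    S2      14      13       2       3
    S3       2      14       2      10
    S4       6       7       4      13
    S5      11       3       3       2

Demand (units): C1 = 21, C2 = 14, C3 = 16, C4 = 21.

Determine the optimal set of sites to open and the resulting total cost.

Open S3 and S5; minimum total cost 222.

For any fixed open set, each retail store goes to its cheapest open site; total = fixed + service.
{S3, S5}: C1→S3 2·21=42, C2→S5 3·14=42, C3→S3 2·16=32, C4→S5 2·21=42. Service 158; fixed 64; total 222.
{S1, S3, S5}: C1→S3 2·21=42, C2→S1 2·14=28, C3→S3 2·16=32, C4→S5 2·21=42. Service 144; fixed 91; total 235.
{S2, S3, S5}: service 158 + fixed 109 = 267
{S1, S2, S3, S4, S5}: C1→S3 2·21=42, C2→S1 2·14=28, C3→S2 2·16=32, C4→S5 2·21=42. Service 144; fixed 191; total 335.
No other subset beats 222.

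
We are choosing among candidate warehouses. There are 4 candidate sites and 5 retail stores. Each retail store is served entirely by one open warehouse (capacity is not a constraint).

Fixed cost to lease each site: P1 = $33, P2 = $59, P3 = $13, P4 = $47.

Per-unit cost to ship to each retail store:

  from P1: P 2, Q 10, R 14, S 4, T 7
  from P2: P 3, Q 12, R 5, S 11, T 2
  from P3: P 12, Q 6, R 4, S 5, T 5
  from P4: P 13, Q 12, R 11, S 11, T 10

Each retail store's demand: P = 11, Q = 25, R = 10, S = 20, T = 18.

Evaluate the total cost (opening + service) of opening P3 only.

Total cost: 525

Each retail store is assigned to its cheapest site among the open ones.
{P3}: P→P3 12·11=132, Q→P3 6·25=150, R→P3 4·10=40, S→P3 5·20=100, T→P3 5·18=90. Service 512; fixed 13; total 525.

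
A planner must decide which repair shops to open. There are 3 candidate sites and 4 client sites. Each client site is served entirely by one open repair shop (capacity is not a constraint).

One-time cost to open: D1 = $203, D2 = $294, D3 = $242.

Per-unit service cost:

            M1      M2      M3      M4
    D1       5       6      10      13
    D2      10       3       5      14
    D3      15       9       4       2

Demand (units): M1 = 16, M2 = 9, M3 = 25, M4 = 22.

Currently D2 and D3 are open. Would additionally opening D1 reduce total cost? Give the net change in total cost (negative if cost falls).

Current service cost with {D2, D3}: 331.
Adding D1: each client site re-picks its cheapest; new service cost 251, saving 80.
Extra fixed cost: 203. Net change = 203 − 80 = 123.
(Totals: 867 → 990.)

No — net change +123 (cost rises by 123).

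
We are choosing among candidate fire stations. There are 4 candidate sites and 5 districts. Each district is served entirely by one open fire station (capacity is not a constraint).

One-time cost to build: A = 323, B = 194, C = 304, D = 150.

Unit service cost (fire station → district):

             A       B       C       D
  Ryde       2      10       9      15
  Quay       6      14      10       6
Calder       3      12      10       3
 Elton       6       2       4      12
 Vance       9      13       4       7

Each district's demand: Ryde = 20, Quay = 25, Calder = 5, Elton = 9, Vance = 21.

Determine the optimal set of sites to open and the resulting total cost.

Open A only; minimum total cost 771.

For any fixed open set, each district goes to its cheapest open site; total = fixed + service.
{A}: Ryde→A 2·20=40, Quay→A 6·25=150, Calder→A 3·5=15, Elton→A 6·9=54, Vance→A 9·21=189. Service 448; fixed 323; total 771.
{D}: service 720 + fixed 150 = 870
{B, D}: Ryde→B 10·20=200, Quay→D 6·25=150, Calder→D 3·5=15, Elton→B 2·9=18, Vance→D 7·21=147. Service 530; fixed 344; total 874.
{A, B, C, D}: Ryde→A 2·20=40, Quay→A 6·25=150, Calder→A 3·5=15, Elton→B 2·9=18, Vance→C 4·21=84. Service 307; fixed 971; total 1278.
(All 15 nonempty subsets were checked; A only is lowest.)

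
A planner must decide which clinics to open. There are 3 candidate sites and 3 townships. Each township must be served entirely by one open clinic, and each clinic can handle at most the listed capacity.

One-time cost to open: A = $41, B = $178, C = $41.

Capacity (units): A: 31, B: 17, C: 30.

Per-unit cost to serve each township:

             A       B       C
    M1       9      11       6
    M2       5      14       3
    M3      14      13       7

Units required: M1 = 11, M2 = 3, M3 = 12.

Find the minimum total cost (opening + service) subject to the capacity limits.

Minimum total cost: 200

Open {C}: M1→C 6·11=66, M2→C 3·3=9, M3→C 7·12=84.
Loads: C carries 26/30. Service 159; fixed 41; total 200.
Next best feasible plan costs 241.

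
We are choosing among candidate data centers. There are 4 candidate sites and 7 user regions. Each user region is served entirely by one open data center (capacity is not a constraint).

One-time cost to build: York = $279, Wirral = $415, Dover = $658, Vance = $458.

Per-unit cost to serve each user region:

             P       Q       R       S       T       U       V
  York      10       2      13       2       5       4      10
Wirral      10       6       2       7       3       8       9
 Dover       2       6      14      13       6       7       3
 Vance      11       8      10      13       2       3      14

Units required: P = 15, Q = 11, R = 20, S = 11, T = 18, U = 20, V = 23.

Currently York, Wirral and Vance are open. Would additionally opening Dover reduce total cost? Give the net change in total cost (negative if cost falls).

No — net change +400 (cost rises by 400).

Current service cost with {York, Wirral, Vance}: 537.
Adding Dover: each user region re-picks its cheapest; new service cost 279, saving 258.
Extra fixed cost: 658. Net change = 658 − 258 = 400.
(Totals: 1689 → 2089.)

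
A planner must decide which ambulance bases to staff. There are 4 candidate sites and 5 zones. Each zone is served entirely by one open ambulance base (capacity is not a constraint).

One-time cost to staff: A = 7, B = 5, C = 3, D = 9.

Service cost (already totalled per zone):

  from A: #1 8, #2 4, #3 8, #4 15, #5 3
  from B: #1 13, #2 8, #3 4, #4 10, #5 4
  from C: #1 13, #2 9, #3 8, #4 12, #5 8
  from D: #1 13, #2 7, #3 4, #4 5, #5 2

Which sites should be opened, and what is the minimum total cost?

For any fixed open set, each zone goes to its cheapest open site; total = fixed + service.
{A, D}: #1→A 8, #2→A 4, #3→D 4, #4→D 5, #5→D 2. Service 23; fixed 16; total 39.
{D}: service 31 + fixed 9 = 40
{A, B}: service 29 + fixed 12 = 41
{A, B, C, D}: #1→A 8, #2→A 4, #3→B 4, #4→D 5, #5→D 2. Service 23; fixed 24; total 47.
No other subset beats 39.

Open A and D; minimum total cost 39.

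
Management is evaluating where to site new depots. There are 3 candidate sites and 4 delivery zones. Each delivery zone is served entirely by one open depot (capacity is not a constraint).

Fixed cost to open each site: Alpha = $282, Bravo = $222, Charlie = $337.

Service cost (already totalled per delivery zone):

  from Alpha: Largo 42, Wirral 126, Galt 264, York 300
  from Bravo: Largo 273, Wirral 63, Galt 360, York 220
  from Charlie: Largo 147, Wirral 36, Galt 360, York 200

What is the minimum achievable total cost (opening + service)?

Minimum total cost: 1014

For any fixed open set, each delivery zone goes to its cheapest open site; total = fixed + service.
{Alpha}: Largo→Alpha 42, Wirral→Alpha 126, Galt→Alpha 264, York→Alpha 300. Service 732; fixed 282; total 1014.
{Charlie}: service 743 + fixed 337 = 1080
{Alpha, Bravo}: Largo→Alpha 42, Wirral→Bravo 63, Galt→Alpha 264, York→Bravo 220. Service 589; fixed 504; total 1093.
{Alpha, Bravo, Charlie}: service 542 + fixed 841 = 1383
No other subset beats 1014.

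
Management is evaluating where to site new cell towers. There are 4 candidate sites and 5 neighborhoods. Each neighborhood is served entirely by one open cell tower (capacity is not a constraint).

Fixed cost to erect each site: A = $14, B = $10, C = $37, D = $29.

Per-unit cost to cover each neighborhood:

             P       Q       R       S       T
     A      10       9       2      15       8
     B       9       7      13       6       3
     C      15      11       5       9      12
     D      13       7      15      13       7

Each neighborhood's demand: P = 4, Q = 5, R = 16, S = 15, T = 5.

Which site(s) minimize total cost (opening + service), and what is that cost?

For any fixed open set, each neighborhood goes to its cheapest open site; total = fixed + service.
{A, B}: P→B 9·4=36, Q→B 7·5=35, R→A 2·16=32, S→B 6·15=90, T→B 3·5=15. Service 208; fixed 24; total 232.
{A, B, D}: service 208 + fixed 53 = 261
{A, B, C}: P→B 9·4=36, Q→B 7·5=35, R→A 2·16=32, S→B 6·15=90, T→B 3·5=15. Service 208; fixed 61; total 269.
{A, B, C, D}: P→B 9·4=36, Q→B 7·5=35, R→A 2·16=32, S→B 6·15=90, T→B 3·5=15. Service 208; fixed 90; total 298.
(All 15 nonempty subsets were checked; A and B is lowest.)

Open A and B; minimum total cost 232.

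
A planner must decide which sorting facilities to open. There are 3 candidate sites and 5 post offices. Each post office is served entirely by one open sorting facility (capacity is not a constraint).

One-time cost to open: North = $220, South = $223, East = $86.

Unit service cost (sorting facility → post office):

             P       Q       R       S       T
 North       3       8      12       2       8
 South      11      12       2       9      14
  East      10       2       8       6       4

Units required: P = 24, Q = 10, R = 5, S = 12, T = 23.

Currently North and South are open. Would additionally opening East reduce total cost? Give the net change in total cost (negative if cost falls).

Yes — net change −66 (cost falls by 66).

Current service cost with {North, South}: 370.
Adding East: each post office re-picks its cheapest; new service cost 218, saving 152.
Extra fixed cost: 86. Net change = 86 − 152 = -66.
(Totals: 813 → 747.)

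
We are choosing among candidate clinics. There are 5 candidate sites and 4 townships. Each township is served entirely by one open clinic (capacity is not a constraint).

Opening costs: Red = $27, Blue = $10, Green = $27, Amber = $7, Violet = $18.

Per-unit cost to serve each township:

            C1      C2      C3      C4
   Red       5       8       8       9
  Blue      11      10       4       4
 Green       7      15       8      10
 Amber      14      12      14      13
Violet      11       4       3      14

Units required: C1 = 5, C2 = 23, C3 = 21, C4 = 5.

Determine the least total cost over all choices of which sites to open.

For any fixed open set, each township goes to its cheapest open site; total = fixed + service.
{Red, Blue, Violet}: C1→Red 5·5=25, C2→Violet 4·23=92, C3→Violet 3·21=63, C4→Blue 4·5=20. Service 200; fixed 55; total 255.
{Blue, Violet}: C1→Blue 11·5=55, C2→Violet 4·23=92, C3→Violet 3·21=63, C4→Blue 4·5=20. Service 230; fixed 28; total 258.
{Red, Blue, Amber, Violet}: service 200 + fixed 62 = 262
{Red, Blue, Green, Amber, Violet}: service 200 + fixed 89 = 289
No other subset beats 255.

Minimum total cost: 255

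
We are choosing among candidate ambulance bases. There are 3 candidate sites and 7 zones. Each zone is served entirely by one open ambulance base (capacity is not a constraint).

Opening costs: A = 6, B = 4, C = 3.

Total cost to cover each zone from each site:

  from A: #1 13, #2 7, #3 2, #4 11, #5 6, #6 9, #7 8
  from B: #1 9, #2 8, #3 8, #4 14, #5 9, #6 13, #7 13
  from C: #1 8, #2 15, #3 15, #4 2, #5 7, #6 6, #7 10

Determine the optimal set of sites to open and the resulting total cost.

Open A and C; minimum total cost 48.

For any fixed open set, each zone goes to its cheapest open site; total = fixed + service.
{A, C}: #1→C 8, #2→A 7, #3→A 2, #4→C 2, #5→A 6, #6→C 6, #7→A 8. Service 39; fixed 9; total 48.
{A, B, C}: service 39 + fixed 13 = 52
{B, C}: service 49 + fixed 7 = 56
{C}: service 63 + fixed 3 = 66
No other subset beats 48.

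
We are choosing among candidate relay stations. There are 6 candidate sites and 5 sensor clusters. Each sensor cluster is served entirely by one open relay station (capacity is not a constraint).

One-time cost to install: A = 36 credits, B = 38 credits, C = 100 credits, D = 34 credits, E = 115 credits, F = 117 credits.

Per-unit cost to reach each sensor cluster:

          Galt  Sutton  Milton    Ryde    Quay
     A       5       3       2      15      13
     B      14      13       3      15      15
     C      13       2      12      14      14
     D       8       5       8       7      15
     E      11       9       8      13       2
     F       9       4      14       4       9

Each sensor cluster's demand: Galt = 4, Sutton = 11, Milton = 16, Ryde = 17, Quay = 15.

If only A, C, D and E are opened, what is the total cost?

Total cost: 508

Each sensor cluster is assigned to its cheapest site among the open ones.
{A, C, D, E}: Galt→A 5·4=20, Sutton→C 2·11=22, Milton→A 2·16=32, Ryde→D 7·17=119, Quay→E 2·15=30. Service 223; fixed 285; total 508.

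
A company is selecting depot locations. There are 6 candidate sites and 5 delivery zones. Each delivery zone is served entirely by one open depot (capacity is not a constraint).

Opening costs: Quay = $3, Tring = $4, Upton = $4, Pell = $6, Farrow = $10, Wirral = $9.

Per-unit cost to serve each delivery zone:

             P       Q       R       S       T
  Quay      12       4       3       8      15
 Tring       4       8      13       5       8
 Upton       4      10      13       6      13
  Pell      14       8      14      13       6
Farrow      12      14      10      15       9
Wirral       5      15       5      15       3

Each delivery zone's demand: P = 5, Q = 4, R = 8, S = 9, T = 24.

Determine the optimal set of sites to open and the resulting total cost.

For any fixed open set, each delivery zone goes to its cheapest open site; total = fixed + service.
{Quay, Tring, Wirral}: P→Tring 4·5=20, Q→Quay 4·4=16, R→Quay 3·8=24, S→Tring 5·9=45, T→Wirral 3·24=72. Service 177; fixed 16; total 193.
{Quay, Tring, Upton, Wirral}: service 177 + fixed 20 = 197
{Quay, Tring, Pell, Wirral}: service 177 + fixed 22 = 199
{Quay, Tring, Upton, Pell, Farrow, Wirral}: service 177 + fixed 36 = 213
No other subset beats 193.

Open Quay, Tring and Wirral; minimum total cost 193.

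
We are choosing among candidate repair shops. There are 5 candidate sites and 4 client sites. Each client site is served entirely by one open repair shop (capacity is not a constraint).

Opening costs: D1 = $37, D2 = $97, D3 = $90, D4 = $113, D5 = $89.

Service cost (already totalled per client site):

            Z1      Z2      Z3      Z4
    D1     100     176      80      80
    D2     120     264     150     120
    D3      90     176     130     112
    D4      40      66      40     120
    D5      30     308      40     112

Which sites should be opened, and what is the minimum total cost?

For any fixed open set, each client site goes to its cheapest open site; total = fixed + service.
{D1, D4}: Z1→D4 40, Z2→D4 66, Z3→D4 40, Z4→D1 80. Service 226; fixed 150; total 376.
{D4}: service 266 + fixed 113 = 379
{D4, D5}: Z1→D5 30, Z2→D4 66, Z3→D4 40, Z4→D5 112. Service 248; fixed 202; total 450.
{D1, D2, D3, D4, D5}: Z1→D5 30, Z2→D4 66, Z3→D4 40, Z4→D1 80. Service 216; fixed 426; total 642.
No other subset beats 376.

Open D1 and D4; minimum total cost 376.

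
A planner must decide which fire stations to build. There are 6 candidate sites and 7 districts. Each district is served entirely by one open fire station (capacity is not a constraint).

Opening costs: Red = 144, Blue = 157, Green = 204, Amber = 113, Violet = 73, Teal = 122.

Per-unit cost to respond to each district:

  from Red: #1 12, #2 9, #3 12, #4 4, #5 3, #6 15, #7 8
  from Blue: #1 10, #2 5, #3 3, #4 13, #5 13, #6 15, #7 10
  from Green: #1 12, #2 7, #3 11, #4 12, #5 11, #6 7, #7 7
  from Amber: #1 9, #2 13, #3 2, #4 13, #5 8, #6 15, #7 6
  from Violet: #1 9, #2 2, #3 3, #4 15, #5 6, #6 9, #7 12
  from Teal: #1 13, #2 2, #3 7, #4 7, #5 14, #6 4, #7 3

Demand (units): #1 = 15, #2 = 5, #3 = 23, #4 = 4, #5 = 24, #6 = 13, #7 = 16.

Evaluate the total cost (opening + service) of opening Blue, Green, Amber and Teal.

Each district is assigned to its cheapest site among the open ones.
{Blue, Green, Amber, Teal}: #1→Amber 9·15=135, #2→Teal 2·5=10, #3→Amber 2·23=46, #4→Teal 7·4=28, #5→Amber 8·24=192, #6→Teal 4·13=52, #7→Teal 3·16=48. Service 511; fixed 596; total 1107.

Total cost: 1107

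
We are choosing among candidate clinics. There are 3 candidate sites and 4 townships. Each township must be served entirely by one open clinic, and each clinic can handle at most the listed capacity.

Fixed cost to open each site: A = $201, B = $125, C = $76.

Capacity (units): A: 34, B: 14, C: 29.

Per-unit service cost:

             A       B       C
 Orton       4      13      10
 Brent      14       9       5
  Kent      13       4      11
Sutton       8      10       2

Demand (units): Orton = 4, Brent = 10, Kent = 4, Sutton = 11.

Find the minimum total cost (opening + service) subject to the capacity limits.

Open {C}: Orton→C 10·4=40, Brent→C 5·10=50, Kent→C 11·4=44, Sutton→C 2·11=22.
Loads: C carries 29/29. Service 156; fixed 76; total 232.
Next best feasible plan costs 329.

Minimum total cost: 232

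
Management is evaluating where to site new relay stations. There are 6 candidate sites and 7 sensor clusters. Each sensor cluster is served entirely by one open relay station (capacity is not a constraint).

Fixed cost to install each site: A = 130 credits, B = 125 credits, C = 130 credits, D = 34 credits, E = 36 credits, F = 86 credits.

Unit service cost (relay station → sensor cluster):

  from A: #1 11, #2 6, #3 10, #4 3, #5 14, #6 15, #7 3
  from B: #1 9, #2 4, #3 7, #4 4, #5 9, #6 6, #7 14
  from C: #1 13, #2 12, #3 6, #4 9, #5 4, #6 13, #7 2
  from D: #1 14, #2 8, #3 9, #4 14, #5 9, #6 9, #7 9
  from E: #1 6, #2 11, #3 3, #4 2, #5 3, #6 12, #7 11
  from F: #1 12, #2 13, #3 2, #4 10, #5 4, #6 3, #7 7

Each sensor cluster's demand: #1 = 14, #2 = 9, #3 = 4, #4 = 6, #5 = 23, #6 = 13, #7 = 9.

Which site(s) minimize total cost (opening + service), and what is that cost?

Open E and F; minimum total cost 496.

For any fixed open set, each sensor cluster goes to its cheapest open site; total = fixed + service.
{E, F}: #1→E 6·14=84, #2→E 11·9=99, #3→F 2·4=8, #4→E 2·6=12, #5→E 3·23=69, #6→F 3·13=39, #7→F 7·9=63. Service 374; fixed 122; total 496.
{D, E, F}: #1→E 6·14=84, #2→D 8·9=72, #3→F 2·4=8, #4→E 2·6=12, #5→E 3·23=69, #6→F 3·13=39, #7→F 7·9=63. Service 347; fixed 156; total 503.
{D, E}: #1→E 6·14=84, #2→D 8·9=72, #3→E 3·4=12, #4→E 2·6=12, #5→E 3·23=69, #6→D 9·13=117, #7→D 9·9=81. Service 447; fixed 70; total 517.
{A, B, C, D, E, F}: service 266 + fixed 541 = 807
No other subset beats 496.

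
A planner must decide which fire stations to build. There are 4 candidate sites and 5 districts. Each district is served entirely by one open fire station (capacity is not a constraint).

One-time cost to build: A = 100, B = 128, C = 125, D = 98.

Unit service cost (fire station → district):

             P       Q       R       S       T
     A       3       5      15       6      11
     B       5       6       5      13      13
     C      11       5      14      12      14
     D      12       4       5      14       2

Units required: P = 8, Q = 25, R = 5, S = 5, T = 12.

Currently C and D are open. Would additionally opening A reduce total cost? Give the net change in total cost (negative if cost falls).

No — net change +6 (cost rises by 6).

Current service cost with {C, D}: 297.
Adding A: each district re-picks its cheapest; new service cost 203, saving 94.
Extra fixed cost: 100. Net change = 100 − 94 = 6.
(Totals: 520 → 526.)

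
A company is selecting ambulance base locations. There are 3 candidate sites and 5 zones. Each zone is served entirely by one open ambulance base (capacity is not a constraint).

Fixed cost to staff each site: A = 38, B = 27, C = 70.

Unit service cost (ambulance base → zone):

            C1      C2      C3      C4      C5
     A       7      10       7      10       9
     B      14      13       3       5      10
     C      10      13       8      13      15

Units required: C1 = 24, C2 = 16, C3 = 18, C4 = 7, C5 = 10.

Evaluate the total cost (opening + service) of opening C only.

Each zone is assigned to its cheapest site among the open ones.
{C}: C1→C 10·24=240, C2→C 13·16=208, C3→C 8·18=144, C4→C 13·7=91, C5→C 15·10=150. Service 833; fixed 70; total 903.

Total cost: 903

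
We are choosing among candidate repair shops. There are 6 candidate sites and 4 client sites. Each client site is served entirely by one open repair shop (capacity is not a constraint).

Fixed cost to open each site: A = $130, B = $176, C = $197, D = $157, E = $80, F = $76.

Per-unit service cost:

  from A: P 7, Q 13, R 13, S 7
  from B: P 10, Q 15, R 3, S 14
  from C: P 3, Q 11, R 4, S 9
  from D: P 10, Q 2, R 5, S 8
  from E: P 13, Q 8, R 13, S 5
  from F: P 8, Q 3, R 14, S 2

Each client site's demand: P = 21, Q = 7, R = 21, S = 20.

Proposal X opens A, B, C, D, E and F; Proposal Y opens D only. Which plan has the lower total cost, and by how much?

Proposal Y is cheaper by 350.

Proposal X: {A, B, C, D, E, F}: P→C 3·21=63, Q→D 2·7=14, R→B 3·21=63, S→F 2·20=40. Service 180; fixed 816; total 996.
Proposal Y: {D}: P→D 10·21=210, Q→D 2·7=14, R→D 5·21=105, S→D 8·20=160. Service 489; fixed 157; total 646.
Difference: |996 − 646| = 350.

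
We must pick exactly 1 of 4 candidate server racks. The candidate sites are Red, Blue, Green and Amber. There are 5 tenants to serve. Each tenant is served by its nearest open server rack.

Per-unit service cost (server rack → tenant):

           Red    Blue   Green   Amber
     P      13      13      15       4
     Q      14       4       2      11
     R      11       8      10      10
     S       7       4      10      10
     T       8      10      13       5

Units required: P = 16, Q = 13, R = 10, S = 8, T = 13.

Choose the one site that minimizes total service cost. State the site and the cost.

With exactly 1 open, each tenant uses its cheapest among the chosen.
{Amber}: P→Amber 4·16=64, Q→Amber 11·13=143, R→Amber 10·10=100, S→Amber 10·8=80, T→Amber 5·13=65. Service cost 452.
{Blue}: service cost 502
{Green}: service cost 615
Among all 4 size-1 choices, {Amber} is lowest.

Choose Amber only; total service cost 452.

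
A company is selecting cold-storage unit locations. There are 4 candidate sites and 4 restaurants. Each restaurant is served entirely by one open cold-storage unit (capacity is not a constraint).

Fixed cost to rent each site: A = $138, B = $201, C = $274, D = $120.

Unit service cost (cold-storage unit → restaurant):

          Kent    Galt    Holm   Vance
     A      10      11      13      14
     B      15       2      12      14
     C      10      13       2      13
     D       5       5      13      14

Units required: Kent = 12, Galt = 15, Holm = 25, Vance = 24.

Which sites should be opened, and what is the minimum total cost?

For any fixed open set, each restaurant goes to its cheapest open site; total = fixed + service.
{C, D}: Kent→D 5·12=60, Galt→D 5·15=75, Holm→C 2·25=50, Vance→C 13·24=312. Service 497; fixed 394; total 891.
{D}: service 796 + fixed 120 = 916
{C}: service 677 + fixed 274 = 951
{A, B, C, D}: service 452 + fixed 733 = 1185
No other subset beats 891.

Open C and D; minimum total cost 891.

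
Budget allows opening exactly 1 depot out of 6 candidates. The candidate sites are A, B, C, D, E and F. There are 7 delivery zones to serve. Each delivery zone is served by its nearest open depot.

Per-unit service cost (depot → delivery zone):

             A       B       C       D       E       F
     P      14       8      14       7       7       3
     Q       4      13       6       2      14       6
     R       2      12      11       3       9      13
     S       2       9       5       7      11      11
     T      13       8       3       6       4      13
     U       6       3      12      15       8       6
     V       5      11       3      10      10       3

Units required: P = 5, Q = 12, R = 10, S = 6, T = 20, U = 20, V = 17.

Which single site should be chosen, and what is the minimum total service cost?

Choose A only; total service cost 615.

With exactly 1 open, each delivery zone uses its cheapest among the chosen.
{A}: P→A 14·5=70, Q→A 4·12=48, R→A 2·10=20, S→A 2·6=12, T→A 13·20=260, U→A 6·20=120, V→A 5·17=85. Service cost 615.
{C}: service cost 633
{F}: service cost 714
Among all 6 size-1 choices, {A} is lowest.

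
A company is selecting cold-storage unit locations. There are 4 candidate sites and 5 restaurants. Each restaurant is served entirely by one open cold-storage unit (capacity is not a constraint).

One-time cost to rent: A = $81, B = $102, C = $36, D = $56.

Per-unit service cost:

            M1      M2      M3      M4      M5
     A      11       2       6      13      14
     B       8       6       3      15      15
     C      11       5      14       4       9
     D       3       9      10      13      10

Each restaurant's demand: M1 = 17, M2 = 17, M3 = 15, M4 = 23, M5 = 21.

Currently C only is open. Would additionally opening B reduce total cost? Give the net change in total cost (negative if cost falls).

Current service cost with {C}: 763.
Adding B: each restaurant re-picks its cheapest; new service cost 547, saving 216.
Extra fixed cost: 102. Net change = 102 − 216 = -114.
(Totals: 799 → 685.)

Yes — net change −114 (cost falls by 114).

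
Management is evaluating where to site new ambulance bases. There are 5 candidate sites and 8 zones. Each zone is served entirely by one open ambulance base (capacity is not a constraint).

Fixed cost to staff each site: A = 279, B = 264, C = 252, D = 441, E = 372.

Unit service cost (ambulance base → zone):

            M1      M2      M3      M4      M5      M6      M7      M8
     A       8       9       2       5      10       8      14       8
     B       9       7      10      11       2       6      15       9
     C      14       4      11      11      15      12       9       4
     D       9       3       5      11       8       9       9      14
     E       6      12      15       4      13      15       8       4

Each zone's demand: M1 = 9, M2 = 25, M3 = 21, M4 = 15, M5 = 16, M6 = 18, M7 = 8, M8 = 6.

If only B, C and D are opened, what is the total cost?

Each zone is assigned to its cheapest site among the open ones.
{B, C, D}: M1→B 9·9=81, M2→D 3·25=75, M3→D 5·21=105, M4→B 11·15=165, M5→B 2·16=32, M6→B 6·18=108, M7→C 9·8=72, M8→C 4·6=24. Service 662; fixed 957; total 1619.

Total cost: 1619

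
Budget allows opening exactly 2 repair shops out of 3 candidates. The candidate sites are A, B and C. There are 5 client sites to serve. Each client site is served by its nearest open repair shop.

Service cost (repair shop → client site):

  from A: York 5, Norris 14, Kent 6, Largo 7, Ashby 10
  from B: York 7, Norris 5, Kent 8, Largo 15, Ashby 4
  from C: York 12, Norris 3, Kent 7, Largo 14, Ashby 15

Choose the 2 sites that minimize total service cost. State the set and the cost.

With exactly 2 open, each client site uses its cheapest among the chosen.
{A, B}: York→A 5, Norris→B 5, Kent→A 6, Largo→A 7, Ashby→B 4. Service cost 27.
{A, C}: service cost 31
{B, C}: service cost 35
Among all 3 size-2 choices, {A, B} is lowest.

Choose A and B; total service cost 27.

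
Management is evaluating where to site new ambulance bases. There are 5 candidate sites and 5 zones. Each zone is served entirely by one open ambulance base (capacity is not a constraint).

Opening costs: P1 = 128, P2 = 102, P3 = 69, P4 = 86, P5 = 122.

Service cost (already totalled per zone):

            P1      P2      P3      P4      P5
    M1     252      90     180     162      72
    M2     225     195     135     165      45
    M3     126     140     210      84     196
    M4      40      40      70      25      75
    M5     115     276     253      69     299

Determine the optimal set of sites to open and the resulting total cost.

Open P4 and P5; minimum total cost 503.

For any fixed open set, each zone goes to its cheapest open site; total = fixed + service.
{P4, P5}: M1→P5 72, M2→P5 45, M3→P4 84, M4→P4 25, M5→P4 69. Service 295; fixed 208; total 503.
{P3, P4, P5}: service 295 + fixed 277 = 572
{P4}: service 505 + fixed 86 = 591
{P1, P2, P3, P4, P5}: M1→P5 72, M2→P5 45, M3→P4 84, M4→P4 25, M5→P4 69. Service 295; fixed 507; total 802.
No other subset beats 503.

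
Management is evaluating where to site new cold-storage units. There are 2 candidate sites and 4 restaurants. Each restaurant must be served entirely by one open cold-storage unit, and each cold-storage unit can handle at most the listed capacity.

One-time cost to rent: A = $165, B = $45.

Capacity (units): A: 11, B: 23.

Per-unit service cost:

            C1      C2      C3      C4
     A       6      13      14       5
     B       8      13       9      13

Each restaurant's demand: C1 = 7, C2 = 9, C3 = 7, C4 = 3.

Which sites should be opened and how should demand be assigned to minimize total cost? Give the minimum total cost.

Open {A, B}: C1→A 6·7=42, C2→B 13·9=117, C3→B 9·7=63, C4→A 5·3=15.
Loads: A carries 10/11, B carries 16/23. Service 237; fixed 210; total 447.
Next best feasible plan costs 461.

Minimum total cost: 447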